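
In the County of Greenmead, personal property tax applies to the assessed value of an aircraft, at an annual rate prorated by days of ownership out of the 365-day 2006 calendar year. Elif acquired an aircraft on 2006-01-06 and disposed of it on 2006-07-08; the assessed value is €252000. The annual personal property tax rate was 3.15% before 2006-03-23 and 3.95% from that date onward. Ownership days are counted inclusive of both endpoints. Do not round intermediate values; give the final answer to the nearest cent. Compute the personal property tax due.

2006-01-06 to 2006-03-22: 76 days at 3.15% → €252000 × 3.15% × 76/365 = €1652.8438
2006-03-23 to 2006-07-08: 108 days at 3.95% → €252000 × 3.95% × 108/365 = €2945.2932
Total = €4598.1370

€4598.14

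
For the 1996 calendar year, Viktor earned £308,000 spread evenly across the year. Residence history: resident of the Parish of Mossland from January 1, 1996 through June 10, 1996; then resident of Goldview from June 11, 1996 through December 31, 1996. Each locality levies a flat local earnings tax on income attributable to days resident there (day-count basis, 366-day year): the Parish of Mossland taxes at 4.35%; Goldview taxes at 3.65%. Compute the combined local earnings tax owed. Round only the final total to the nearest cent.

The Parish of Mossland, January 1 – June 10, 1996: 162 days → £308,000 × 4.35% × 162/366 = £5,930.2623
Goldview, June 11 – December 31, 1996: 204 days → £308,000 × 3.65% × 204/366 = £6,266.0328
Total = £12,196.2951

£12,196.30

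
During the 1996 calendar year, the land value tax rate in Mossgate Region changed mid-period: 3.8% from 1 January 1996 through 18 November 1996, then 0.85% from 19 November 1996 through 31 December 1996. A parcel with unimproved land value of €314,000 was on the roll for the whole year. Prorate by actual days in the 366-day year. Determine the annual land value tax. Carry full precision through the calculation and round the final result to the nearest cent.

1 January – 18 November 1996: 323 days at 3.8% → €314,000 × 3.8% × 323/366 = €10,530.1530
19 November – 31 December 1996: 43 days at 0.85% → €314,000 × 0.85% × 43/366 = €313.5710
Total = €10,843.7240

€10,843.72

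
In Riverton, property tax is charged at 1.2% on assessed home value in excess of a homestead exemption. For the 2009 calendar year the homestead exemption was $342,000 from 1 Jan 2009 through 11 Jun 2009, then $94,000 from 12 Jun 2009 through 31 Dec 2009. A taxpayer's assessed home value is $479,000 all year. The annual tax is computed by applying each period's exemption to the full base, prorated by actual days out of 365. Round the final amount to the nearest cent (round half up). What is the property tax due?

1 Jan – 11 Jun 2009: 162 days, exemption $342,000 → ($479,000 − $342,000) × 1.2% × 162/365 = $729.6658
12 Jun – 31 Dec 2009: 203 days, exemption $94,000 → ($479,000 − $94,000) × 1.2% × 203/365 = $2,569.4795
Total = $3,299.1452

$3,299.15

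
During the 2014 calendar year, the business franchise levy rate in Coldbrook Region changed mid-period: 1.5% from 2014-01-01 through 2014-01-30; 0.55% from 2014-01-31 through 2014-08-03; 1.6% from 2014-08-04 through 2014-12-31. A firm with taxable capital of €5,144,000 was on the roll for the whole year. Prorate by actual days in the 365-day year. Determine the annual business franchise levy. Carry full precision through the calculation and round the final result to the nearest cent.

2014-01-01 to 2014-01-30: 30 days at 1.5% → €5,144,000 × 1.5% × 30/365 = €6,341.9178
2014-01-31 to 2014-08-03: 185 days at 0.55% → €5,144,000 × 0.55% × 185/365 = €14,339.7808
2014-08-04 to 2014-12-31: 150 days at 1.6% → €5,144,000 × 1.6% × 150/365 = €33,823.5616
Total = €54,505.2603

€54,505.26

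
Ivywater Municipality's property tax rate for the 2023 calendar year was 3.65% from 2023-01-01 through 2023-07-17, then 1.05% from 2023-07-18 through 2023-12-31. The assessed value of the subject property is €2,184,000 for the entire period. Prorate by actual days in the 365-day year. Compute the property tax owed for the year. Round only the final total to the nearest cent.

€53,735.38

2023-01-01 to 2023-07-17: 198 days at 3.65% → €2,184,000 × 3.65% × 198/365 = €43,243.2000
2023-07-18 to 2023-12-31: 167 days at 1.05% → €2,184,000 × 1.05% × 167/365 = €10,492.1753
Total = €53,735.3753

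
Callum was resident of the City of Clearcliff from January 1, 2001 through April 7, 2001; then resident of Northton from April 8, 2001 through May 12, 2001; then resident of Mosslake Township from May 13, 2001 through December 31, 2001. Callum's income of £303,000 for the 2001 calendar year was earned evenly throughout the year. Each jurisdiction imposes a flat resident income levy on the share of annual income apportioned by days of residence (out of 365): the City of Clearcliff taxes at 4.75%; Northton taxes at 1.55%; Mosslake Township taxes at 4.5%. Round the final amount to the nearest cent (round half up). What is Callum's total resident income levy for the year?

£12,979.19

The City of Clearcliff, January 1 – April 7, 2001: 97 days → £303,000 × 4.75% × 97/365 = £3,824.8562
Northton, April 8 – May 12, 2001: 35 days → £303,000 × 1.55% × 35/365 = £450.3493
Mosslake Township, May 13 – December 31, 2001: 233 days → £303,000 × 4.5% × 233/365 = £8,703.9863
Total = £12,979.1918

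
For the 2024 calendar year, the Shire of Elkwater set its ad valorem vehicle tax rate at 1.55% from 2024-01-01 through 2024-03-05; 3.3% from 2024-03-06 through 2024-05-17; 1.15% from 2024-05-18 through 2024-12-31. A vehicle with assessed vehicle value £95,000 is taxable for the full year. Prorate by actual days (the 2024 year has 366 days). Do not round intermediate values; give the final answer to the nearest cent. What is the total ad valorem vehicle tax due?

£1,567.37

2024-01-01 to 2024-03-05: 65 days at 1.55% → £95,000 × 1.55% × 65/366 = £261.5096
2024-03-06 to 2024-05-17: 73 days at 3.3% → £95,000 × 3.3% × 73/366 = £625.2869
2024-05-18 to 2024-12-31: 228 days at 1.15% → £95,000 × 1.15% × 228/366 = £680.5738
Total = £1,567.3702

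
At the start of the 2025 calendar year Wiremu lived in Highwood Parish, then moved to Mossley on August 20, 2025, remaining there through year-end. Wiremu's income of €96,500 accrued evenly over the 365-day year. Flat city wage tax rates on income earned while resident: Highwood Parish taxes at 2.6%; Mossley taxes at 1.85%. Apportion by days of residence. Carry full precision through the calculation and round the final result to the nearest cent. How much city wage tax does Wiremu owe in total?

€2,243.29

Highwood Parish, January 1 – August 19, 2025: 231 days → €96,500 × 2.6% × 231/365 = €1,587.8877
Mossley, August 20 – December 31, 2025: 134 days → €96,500 × 1.85% × 134/365 = €655.4068
Total = €2,243.2945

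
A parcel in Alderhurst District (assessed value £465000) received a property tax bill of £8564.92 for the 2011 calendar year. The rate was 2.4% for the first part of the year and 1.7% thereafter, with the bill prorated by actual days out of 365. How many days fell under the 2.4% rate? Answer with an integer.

74 days

Let d = days at the first rate; then 365 − d days at the second rate.
£465000 × [2.4%·d + 1.7%·(365−d)] / 365 = £8564.92
Solving gives d = 74, so the new rate took effect on 16 March 2011.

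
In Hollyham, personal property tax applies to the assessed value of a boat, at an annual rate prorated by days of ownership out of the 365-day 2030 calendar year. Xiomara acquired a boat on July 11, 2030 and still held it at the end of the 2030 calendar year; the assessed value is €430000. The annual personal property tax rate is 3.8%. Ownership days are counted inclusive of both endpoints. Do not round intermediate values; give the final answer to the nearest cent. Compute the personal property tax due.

€7789.48

Days held (July 11 – December 31, 2030): 174 out of 365
Tax = €430000 × 3.8% × 174/365 = €7789.4795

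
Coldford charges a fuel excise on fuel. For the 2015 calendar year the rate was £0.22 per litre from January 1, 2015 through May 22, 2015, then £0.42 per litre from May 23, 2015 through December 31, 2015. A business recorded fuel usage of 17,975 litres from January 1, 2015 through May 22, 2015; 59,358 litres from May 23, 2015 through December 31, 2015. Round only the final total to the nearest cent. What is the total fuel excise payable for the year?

January 1 – May 22, 2015: 17,975 litres at £0.22/litre → £3954.50
May 23 – December 31, 2015: 59,358 litres at £0.42/litre → £24930.36

£28884.86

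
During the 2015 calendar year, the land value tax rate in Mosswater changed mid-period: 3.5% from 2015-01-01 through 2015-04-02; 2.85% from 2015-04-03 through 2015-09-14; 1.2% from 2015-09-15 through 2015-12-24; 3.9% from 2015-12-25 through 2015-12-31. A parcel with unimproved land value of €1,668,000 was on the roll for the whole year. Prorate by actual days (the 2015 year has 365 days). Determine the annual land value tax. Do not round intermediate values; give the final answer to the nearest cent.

€42,990.99

2015-01-01 to 2015-04-02: 92 days at 3.5% → €1,668,000 × 3.5% × 92/365 = €14,714.9589
2015-04-03 to 2015-09-14: 165 days at 2.85% → €1,668,000 × 2.85% × 165/365 = €21,489.7808
2015-09-15 to 2015-12-24: 101 days at 1.2% → €1,668,000 × 1.2% × 101/365 = €5,538.6740
2015-12-25 to 2015-12-31: 7 days at 3.9% → €1,668,000 × 3.9% × 7/365 = €1,247.5726
Total = €42,990.9863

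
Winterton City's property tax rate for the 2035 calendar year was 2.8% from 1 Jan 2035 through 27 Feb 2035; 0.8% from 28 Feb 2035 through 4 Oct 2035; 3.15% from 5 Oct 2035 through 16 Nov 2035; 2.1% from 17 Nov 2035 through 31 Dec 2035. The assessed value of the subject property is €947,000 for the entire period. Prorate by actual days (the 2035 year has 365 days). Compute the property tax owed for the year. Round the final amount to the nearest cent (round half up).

€14,725.20

1 Jan – 27 Feb 2035: 58 days at 2.8% → €947,000 × 2.8% × 58/365 = €4,213.5014
28 Feb – 4 Oct 2035: 219 days at 0.8% → €947,000 × 0.8% × 219/365 = €4,545.6000
5 Oct – 16 Nov 2035: 43 days at 3.15% → €947,000 × 3.15% × 43/365 = €3,514.2781
17 Nov – 31 Dec 2035: 45 days at 2.1% → €947,000 × 2.1% × 45/365 = €2,451.8219
Total = €14,725.2014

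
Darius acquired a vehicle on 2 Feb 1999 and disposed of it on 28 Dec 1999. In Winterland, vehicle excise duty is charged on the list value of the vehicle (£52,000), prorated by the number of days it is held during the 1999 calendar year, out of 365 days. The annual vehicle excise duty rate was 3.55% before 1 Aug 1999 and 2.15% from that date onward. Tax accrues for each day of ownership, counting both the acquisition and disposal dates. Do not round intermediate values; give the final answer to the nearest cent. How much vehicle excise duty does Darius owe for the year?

£1,369.81

2 Feb – 31 Jul 1999: 180 days at 3.55% → £52,000 × 3.55% × 180/365 = £910.3562
1 Aug – 28 Dec 1999: 150 days at 2.15% → £52,000 × 2.15% × 150/365 = £459.4521
Total = £1,369.8082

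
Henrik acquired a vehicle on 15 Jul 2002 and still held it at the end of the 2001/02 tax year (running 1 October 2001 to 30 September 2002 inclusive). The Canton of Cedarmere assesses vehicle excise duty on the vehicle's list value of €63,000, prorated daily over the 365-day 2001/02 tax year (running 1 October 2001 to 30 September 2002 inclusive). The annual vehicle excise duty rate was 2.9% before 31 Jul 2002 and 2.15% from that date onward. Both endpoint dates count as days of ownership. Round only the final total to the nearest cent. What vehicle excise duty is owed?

€310.17

15 Jul – 30 Jul 2002: 16 days at 2.9% → €63,000 × 2.9% × 16/365 = €80.0877
31 Jul – 30 Sep 2002: 62 days at 2.15% → €63,000 × 2.15% × 62/365 = €230.0795
Total = €310.1671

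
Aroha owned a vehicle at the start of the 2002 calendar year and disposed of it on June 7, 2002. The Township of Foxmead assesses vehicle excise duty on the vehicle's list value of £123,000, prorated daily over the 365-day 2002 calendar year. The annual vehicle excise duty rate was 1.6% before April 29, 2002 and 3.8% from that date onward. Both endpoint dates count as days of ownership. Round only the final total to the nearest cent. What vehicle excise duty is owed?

January 1 – April 28, 2002: 118 days at 1.6% → £123,000 × 1.6% × 118/365 = £636.2301
April 29 – June 7, 2002: 40 days at 3.8% → £123,000 × 3.8% × 40/365 = £512.2192
Total = £1,148.4493

£1,148.45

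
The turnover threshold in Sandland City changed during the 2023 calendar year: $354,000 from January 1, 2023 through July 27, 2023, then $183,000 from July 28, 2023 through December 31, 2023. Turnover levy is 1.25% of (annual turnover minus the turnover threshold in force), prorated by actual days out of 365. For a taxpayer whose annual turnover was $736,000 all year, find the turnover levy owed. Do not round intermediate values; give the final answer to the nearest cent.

January 1 – July 27, 2023: 208 days, exemption $354,000 → ($736,000 − $354,000) × 1.25% × 208/365 = $2,721.0959
July 28 – December 31, 2023: 157 days, exemption $183,000 → ($736,000 − $183,000) × 1.25% × 157/365 = $2,973.3219
Total = $5,694.4178

$5,694.42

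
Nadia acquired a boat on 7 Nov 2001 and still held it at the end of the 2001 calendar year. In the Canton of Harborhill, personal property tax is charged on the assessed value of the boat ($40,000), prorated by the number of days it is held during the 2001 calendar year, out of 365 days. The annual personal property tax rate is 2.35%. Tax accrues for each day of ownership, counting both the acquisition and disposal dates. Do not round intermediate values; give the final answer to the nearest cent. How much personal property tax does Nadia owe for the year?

$141.64

Days held (7 Nov – 31 Dec 2001): 55 out of 365
Tax = $40,000 × 2.35% × 55/365 = $141.6438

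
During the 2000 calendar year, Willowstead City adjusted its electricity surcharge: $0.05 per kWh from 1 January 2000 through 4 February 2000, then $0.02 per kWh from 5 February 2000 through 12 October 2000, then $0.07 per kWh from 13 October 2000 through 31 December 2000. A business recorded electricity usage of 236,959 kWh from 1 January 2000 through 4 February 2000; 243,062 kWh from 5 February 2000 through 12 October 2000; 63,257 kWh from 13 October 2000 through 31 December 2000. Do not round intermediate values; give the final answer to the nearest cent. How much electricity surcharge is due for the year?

1 January – 4 February 2000: 236,959 kWh at $0.05/kWh → $11,847.95
5 February – 12 October 2000: 243,062 kWh at $0.02/kWh → $4,861.24
13 October – 31 December 2000: 63,257 kWh at $0.07/kWh → $4,427.99

$21,137.18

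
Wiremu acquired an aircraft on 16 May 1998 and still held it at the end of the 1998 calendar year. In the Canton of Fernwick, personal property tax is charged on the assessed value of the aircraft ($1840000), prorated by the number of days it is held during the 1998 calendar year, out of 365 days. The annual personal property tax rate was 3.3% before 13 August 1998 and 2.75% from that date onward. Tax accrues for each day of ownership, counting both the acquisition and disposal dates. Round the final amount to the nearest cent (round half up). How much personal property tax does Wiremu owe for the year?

16 May – 12 August 1998: 89 days at 3.3% → $1840000 × 3.3% × 89/365 = $14805.6986
13 August – 31 December 1998: 141 days at 2.75% → $1840000 × 2.75% × 141/365 = $19546.8493
Total = $34352.5479

$34352.55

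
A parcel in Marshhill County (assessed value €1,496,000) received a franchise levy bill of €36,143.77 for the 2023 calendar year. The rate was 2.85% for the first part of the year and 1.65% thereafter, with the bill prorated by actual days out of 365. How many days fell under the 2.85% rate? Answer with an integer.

233 days

Let d = days at the first rate; then 365 − d days at the second rate.
€1,496,000 × [2.85%·d + 1.65%·(365−d)] / 365 = €36,143.77
Solving gives d = 233, so the new rate took effect on August 22, 2023.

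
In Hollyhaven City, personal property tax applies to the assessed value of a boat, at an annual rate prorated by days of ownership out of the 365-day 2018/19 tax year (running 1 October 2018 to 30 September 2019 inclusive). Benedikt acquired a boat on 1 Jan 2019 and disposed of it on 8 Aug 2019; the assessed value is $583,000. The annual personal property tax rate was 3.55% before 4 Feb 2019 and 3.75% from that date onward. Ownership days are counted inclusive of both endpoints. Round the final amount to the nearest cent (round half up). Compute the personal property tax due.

$13,068.78

1 Jan – 3 Feb 2019: 34 days at 3.55% → $583,000 × 3.55% × 34/365 = $1,927.8932
4 Feb – 8 Aug 2019: 186 days at 3.75% → $583,000 × 3.75% × 186/365 = $11,140.8904
Total = $13,068.7836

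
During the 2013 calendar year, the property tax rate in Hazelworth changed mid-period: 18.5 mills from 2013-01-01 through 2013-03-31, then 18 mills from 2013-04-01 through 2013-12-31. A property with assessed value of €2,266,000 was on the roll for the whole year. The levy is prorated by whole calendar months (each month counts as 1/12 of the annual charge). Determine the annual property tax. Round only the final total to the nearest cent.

2013-01-01 to 2013-03-31: 3 months at 18.5 mills → €2,266,000 × 1.85% × 3/12 = €10,480.2500
2013-04-01 to 2013-12-31: 9 months at 18 mills → €2,266,000 × 1.8% × 9/12 = €30,591.0000
Total = €41,071.2500

€41,071.25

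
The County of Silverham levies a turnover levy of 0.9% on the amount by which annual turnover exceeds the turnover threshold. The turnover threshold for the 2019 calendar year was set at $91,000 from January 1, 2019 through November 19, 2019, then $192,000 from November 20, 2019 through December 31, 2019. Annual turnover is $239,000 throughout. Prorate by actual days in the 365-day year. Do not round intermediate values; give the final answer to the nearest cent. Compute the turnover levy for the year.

$1,227.40

January 1 – November 19, 2019: 323 days, exemption $91,000 → ($239,000 − $91,000) × 0.9% × 323/365 = $1,178.7288
November 20 – December 31, 2019: 42 days, exemption $192,000 → ($239,000 − $192,000) × 0.9% × 42/365 = $48.6740
Total = $1,227.4027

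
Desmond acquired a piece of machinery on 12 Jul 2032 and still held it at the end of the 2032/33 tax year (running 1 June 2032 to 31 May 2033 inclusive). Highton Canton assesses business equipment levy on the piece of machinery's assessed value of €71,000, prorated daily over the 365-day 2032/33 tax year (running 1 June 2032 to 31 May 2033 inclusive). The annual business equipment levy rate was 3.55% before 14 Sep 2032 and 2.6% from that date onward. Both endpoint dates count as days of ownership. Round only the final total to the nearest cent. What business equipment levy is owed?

€1,756.91

12 Jul – 13 Sep 2032: 64 days at 3.55% → €71,000 × 3.55% × 64/365 = €441.9507
14 Sep 2032 – 31 May 2033: 260 days at 2.6% → €71,000 × 2.6% × 260/365 = €1,314.9589
Total = €1,756.9096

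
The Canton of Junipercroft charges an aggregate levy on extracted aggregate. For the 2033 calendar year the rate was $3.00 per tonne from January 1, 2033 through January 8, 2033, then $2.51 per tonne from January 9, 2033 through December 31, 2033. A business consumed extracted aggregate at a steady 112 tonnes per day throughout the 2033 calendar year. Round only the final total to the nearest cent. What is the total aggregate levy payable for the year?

$103,047.84

January 1 – January 8, 2033: 8 days × 112 tonnes/day = 896 tonnes at $3.00/tonne → $2,688.00
January 9 – December 31, 2033: 357 days × 112 tonnes/day = 39,984 tonnes at $2.51/tonne → $100,359.84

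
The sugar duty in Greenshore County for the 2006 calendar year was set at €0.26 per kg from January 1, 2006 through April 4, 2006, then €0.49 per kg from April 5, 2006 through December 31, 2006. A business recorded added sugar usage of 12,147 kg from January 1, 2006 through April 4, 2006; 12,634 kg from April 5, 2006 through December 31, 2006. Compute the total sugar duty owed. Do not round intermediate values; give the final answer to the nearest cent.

€9,348.88

January 1 – April 4, 2006: 12,147 kg at €0.26/kg → €3,158.22
April 5 – December 31, 2006: 12,634 kg at €0.49/kg → €6,190.66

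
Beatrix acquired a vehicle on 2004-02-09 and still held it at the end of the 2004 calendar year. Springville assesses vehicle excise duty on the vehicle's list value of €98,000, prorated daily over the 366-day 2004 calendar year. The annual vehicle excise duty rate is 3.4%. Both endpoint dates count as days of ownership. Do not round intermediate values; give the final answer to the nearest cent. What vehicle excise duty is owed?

€2,976.95

Days held (2004-02-09 to 2004-12-31): 327 out of 366
Tax = €98,000 × 3.4% × 327/366 = €2,976.9508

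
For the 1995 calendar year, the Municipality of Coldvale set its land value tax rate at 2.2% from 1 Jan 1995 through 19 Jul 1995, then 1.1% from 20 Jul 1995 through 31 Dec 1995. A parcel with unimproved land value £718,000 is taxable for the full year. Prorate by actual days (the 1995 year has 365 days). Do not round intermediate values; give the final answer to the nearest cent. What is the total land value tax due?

£12,225.67

1 Jan – 19 Jul 1995: 200 days at 2.2% → £718,000 × 2.2% × 200/365 = £8,655.3425
20 Jul – 31 Dec 1995: 165 days at 1.1% → £718,000 × 1.1% × 165/365 = £3,570.3288
Total = £12,225.6712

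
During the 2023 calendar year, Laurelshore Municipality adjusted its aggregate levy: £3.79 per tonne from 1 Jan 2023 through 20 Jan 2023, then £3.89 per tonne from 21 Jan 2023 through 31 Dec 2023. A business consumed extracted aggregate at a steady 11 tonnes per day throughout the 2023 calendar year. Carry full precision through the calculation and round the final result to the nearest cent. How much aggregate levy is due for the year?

£15596.35

1 Jan – 20 Jan 2023: 20 days × 11 tonnes/day = 220 tonnes at £3.79/tonne → £833.80
21 Jan – 31 Dec 2023: 345 days × 11 tonnes/day = 3,795 tonnes at £3.89/tonne → £14762.55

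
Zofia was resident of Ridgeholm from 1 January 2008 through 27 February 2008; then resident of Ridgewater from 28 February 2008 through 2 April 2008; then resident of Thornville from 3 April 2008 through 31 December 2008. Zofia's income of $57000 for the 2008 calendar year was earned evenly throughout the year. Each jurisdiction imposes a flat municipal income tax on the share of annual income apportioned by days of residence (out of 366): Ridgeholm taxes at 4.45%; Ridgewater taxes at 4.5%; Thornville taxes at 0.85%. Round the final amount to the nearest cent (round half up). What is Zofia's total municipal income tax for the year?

Ridgeholm, 1 January – 27 February 2008: 58 days → $57000 × 4.45% × 58/366 = $401.9590
Ridgewater, 28 February – 2 April 2008: 35 days → $57000 × 4.5% × 35/366 = $245.2869
Thornville, 3 April – 31 December 2008: 273 days → $57000 × 0.85% × 273/366 = $361.3893
Total = $1008.6352

$1008.64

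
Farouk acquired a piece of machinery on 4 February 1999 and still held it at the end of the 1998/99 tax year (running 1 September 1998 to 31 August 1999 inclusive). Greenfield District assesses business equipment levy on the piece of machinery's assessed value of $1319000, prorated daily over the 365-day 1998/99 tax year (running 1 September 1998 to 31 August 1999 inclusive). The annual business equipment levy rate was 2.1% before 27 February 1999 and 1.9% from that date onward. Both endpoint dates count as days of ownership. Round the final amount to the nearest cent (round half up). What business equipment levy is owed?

4 February – 26 February 1999: 23 days at 2.1% → $1319000 × 2.1% × 23/365 = $1745.4164
27 February – 31 August 1999: 186 days at 1.9% → $1319000 × 1.9% × 186/365 = $12770.8110
Total = $14516.2274

$14516.23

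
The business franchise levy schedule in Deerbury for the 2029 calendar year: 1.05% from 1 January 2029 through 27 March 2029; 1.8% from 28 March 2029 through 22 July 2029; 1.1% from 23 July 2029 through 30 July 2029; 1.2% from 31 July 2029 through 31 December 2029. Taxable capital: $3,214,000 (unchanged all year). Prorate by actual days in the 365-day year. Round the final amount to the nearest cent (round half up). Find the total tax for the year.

1 January – 27 March 2029: 86 days at 1.05% → $3,214,000 × 1.05% × 86/365 = $7,951.3479
28 March – 22 July 2029: 117 days at 1.8% → $3,214,000 × 1.8% × 117/365 = $18,544.3397
23 July – 30 July 2029: 8 days at 1.1% → $3,214,000 × 1.1% × 8/365 = $774.8822
31 July – 31 December 2029: 154 days at 1.2% → $3,214,000 × 1.2% × 154/365 = $16,272.5260
Total = $43,543.0959

$43,543.10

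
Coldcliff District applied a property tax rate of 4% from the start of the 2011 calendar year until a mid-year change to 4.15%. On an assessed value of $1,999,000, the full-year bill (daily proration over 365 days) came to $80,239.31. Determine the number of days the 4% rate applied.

331 days

Let d = days at the first rate; then 365 − d days at the second rate.
$1,999,000 × [4%·d + 4.15%·(365−d)] / 365 = $80,239.31
Solving gives d = 331, so the new rate took effect on 28 November 2011.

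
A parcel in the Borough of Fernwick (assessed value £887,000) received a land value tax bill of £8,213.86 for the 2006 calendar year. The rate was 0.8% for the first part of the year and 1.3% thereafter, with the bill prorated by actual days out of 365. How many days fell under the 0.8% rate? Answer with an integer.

273 days

Let d = days at the first rate; then 365 − d days at the second rate.
£887,000 × [0.8%·d + 1.3%·(365−d)] / 365 = £8,213.86
Solving gives d = 273, so the new rate took effect on October 1, 2006.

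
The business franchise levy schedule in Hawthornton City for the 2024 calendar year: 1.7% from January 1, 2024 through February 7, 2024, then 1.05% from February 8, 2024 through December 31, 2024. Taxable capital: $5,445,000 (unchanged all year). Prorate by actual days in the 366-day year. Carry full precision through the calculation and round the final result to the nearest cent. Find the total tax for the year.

$60,847.13

January 1 – February 7, 2024: 38 days at 1.7% → $5,445,000 × 1.7% × 38/366 = $9,610.5738
February 8 – December 31, 2024: 328 days at 1.05% → $5,445,000 × 1.05% × 328/366 = $51,236.5574
Total = $60,847.1311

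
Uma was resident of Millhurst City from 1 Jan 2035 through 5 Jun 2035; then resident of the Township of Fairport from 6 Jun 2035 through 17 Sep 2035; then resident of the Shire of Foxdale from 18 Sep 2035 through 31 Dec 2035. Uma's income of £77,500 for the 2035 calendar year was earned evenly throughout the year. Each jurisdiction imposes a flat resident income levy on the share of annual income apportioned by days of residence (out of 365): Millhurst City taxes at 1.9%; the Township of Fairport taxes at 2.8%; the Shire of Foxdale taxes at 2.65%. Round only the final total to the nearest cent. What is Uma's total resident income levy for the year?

£1,838.45

Millhurst City, 1 Jan – 5 Jun 2035: 156 days → £77,500 × 1.9% × 156/365 = £629.3425
The Township of Fairport, 6 Jun – 17 Sep 2035: 104 days → £77,500 × 2.8% × 104/365 = £618.3014
The Shire of Foxdale, 18 Sep – 31 Dec 2035: 105 days → £77,500 × 2.65% × 105/365 = £590.8048
Total = £1,838.4486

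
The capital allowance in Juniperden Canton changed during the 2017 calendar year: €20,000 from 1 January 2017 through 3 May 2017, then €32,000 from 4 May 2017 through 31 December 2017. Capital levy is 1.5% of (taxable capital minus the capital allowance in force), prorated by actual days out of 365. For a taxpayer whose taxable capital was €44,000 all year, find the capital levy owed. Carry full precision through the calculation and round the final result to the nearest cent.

1 January – 3 May 2017: 123 days, exemption €20,000 → (€44,000 − €20,000) × 1.5% × 123/365 = €121.3151
4 May – 31 December 2017: 242 days, exemption €32,000 → (€44,000 − €32,000) × 1.5% × 242/365 = €119.3425
Total = €240.6575

€240.66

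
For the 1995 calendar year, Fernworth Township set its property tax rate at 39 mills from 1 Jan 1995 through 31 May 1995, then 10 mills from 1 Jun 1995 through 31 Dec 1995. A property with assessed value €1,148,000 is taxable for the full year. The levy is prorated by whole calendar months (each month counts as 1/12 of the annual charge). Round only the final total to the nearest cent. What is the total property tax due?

€25,351.67

1 Jan – 31 May 1995: 5 months at 39 mills → €1,148,000 × 3.9% × 5/12 = €18,655.0000
1 Jun – 31 Dec 1995: 7 months at 10 mills → €1,148,000 × 1% × 7/12 = €6,696.6667
Total = €25,351.6667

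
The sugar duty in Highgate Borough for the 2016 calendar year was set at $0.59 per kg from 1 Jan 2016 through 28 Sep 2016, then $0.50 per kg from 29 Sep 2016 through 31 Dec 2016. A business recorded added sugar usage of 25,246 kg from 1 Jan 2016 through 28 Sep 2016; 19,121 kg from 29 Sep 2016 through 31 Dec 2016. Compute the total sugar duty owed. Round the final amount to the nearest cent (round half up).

$24455.64

1 Jan – 28 Sep 2016: 25,246 kg at $0.59/kg → $14895.14
29 Sep – 31 Dec 2016: 19,121 kg at $0.50/kg → $9560.50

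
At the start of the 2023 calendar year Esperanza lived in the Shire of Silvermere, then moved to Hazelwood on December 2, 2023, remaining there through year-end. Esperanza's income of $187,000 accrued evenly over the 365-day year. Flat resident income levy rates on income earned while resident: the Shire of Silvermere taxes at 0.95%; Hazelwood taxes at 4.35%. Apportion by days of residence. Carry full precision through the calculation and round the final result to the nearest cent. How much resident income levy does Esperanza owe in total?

The Shire of Silvermere, January 1 – December 1, 2023: 335 days → $187,000 × 0.95% × 335/365 = $1,630.4863
Hazelwood, December 2 – December 31, 2023: 30 days → $187,000 × 4.35% × 30/365 = $668.5890
Total = $2,299.0753

$2,299.08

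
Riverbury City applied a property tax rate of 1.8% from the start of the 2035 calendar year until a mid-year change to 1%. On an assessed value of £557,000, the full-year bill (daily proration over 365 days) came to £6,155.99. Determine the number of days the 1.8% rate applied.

48 days

Let d = days at the first rate; then 365 − d days at the second rate.
£557,000 × [1.8%·d + 1%·(365−d)] / 365 = £6,155.99
Solving gives d = 48, so the new rate took effect on 18 Feb 2035.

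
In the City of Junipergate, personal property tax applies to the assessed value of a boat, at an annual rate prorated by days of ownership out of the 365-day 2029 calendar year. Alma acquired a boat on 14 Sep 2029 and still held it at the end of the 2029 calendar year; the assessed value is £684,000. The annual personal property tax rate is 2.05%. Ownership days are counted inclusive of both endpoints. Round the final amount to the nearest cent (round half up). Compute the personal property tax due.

Days held (14 Sep – 31 Dec 2029): 109 out of 365
Tax = £684,000 × 2.05% × 109/365 = £4,187.3918

£4,187.39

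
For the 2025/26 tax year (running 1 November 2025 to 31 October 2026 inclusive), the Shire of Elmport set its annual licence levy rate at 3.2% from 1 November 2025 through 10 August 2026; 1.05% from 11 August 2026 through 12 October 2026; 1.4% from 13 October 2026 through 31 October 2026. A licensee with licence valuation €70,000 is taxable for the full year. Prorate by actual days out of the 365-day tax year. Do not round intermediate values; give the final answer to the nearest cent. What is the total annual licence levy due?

€1,914.64

1 November 2025 – 10 August 2026: 283 days at 3.2% → €70,000 × 3.2% × 283/365 = €1,736.7671
11 August – 12 October 2026: 63 days at 1.05% → €70,000 × 1.05% × 63/365 = €126.8630
13 October – 31 October 2026: 19 days at 1.4% → €70,000 × 1.4% × 19/365 = €51.0137
Total = €1,914.6438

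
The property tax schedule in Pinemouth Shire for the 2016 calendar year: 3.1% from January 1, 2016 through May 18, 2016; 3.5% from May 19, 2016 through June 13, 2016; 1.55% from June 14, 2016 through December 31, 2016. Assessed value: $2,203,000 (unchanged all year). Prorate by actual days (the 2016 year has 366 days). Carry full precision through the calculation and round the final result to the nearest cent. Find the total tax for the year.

$50,166.40

January 1 – May 18, 2016: 139 days at 3.1% → $2,203,000 × 3.1% × 139/366 = $25,936.4126
May 19 – June 13, 2016: 26 days at 3.5% → $2,203,000 × 3.5% × 26/366 = $5,477.4044
June 14 – December 31, 2016: 201 days at 1.55% → $2,203,000 × 1.55% × 201/366 = $18,752.5861
Total = $50,166.4030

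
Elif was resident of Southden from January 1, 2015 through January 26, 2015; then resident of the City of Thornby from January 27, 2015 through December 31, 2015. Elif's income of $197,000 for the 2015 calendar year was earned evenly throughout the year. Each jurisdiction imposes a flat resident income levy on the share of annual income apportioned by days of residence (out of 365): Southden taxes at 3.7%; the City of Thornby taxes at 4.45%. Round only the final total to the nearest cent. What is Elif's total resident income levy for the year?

Southden, January 1 – January 26, 2015: 26 days → $197,000 × 3.7% × 26/365 = $519.2164
The City of Thornby, January 27 – December 31, 2015: 339 days → $197,000 × 4.45% × 339/365 = $8,142.0370
Total = $8,661.2534

$8,661.25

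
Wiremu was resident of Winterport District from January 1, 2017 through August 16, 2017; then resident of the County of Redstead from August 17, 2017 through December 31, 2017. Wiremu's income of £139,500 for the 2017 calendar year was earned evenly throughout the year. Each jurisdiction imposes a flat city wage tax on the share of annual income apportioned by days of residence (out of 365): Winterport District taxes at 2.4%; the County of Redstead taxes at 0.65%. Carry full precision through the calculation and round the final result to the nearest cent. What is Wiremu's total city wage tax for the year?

£2,431.70

Winterport District, January 1 – August 16, 2017: 228 days → £139,500 × 2.4% × 228/365 = £2,091.3534
The County of Redstead, August 17 – December 31, 2017: 137 days → £139,500 × 0.65% × 137/365 = £340.3418
Total = £2,431.6952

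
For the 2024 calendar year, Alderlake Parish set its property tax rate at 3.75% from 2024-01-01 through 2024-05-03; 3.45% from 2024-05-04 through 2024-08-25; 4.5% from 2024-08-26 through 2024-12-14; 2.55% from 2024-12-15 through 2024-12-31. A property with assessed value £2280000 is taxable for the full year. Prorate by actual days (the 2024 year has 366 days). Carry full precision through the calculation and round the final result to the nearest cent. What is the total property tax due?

2024-01-01 to 2024-05-03: 124 days at 3.75% → £2280000 × 3.75% × 124/366 = £28967.2131
2024-05-04 to 2024-08-25: 114 days at 3.45% → £2280000 × 3.45% × 114/366 = £24500.6557
2024-08-26 to 2024-12-14: 111 days at 4.5% → £2280000 × 4.5% × 111/366 = £31116.3934
2024-12-15 to 2024-12-31: 17 days at 2.55% → £2280000 × 2.55% × 17/366 = £2700.4918
Total = £87284.7541

£87284.75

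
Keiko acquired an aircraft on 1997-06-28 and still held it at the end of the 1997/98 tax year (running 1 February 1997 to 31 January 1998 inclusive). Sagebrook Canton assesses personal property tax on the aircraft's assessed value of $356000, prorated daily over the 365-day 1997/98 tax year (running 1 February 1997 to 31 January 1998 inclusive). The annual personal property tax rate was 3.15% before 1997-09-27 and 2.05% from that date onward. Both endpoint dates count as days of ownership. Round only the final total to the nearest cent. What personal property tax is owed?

1997-06-28 to 1997-09-26: 91 days at 3.15% → $356000 × 3.15% × 91/365 = $2795.8192
1997-09-27 to 1998-01-31: 127 days at 2.05% → $356000 × 2.05% × 127/365 = $2539.3041
Total = $5335.1233

$5335.12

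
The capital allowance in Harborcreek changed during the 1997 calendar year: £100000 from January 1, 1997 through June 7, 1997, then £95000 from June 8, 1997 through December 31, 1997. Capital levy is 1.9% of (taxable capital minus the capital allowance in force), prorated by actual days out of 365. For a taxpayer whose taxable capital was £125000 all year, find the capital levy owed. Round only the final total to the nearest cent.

£528.88

January 1 – June 7, 1997: 158 days, exemption £100000 → (£125000 − £100000) × 1.9% × 158/365 = £205.6164
June 8 – December 31, 1997: 207 days, exemption £95000 → (£125000 − £95000) × 1.9% × 207/365 = £323.2603
Total = £528.8767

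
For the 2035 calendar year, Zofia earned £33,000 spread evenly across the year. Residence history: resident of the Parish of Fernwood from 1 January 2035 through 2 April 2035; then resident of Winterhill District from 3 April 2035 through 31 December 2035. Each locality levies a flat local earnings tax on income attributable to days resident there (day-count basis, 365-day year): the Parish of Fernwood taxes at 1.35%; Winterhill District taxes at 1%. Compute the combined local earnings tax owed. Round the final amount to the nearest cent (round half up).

£359.11

The Parish of Fernwood, 1 January – 2 April 2035: 92 days → £33,000 × 1.35% × 92/365 = £112.2904
Winterhill District, 3 April – 31 December 2035: 273 days → £33,000 × 1% × 273/365 = £246.8219
Total = £359.1123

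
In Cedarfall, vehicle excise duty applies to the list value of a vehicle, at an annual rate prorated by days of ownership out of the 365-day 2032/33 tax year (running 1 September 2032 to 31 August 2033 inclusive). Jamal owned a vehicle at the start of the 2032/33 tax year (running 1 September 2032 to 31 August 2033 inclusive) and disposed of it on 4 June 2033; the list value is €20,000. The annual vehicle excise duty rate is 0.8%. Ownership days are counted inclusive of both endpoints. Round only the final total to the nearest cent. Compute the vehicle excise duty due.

€121.42

Days held (1 September 2032 – 4 June 2033): 277 out of 365
Tax = €20,000 × 0.8% × 277/365 = €121.4247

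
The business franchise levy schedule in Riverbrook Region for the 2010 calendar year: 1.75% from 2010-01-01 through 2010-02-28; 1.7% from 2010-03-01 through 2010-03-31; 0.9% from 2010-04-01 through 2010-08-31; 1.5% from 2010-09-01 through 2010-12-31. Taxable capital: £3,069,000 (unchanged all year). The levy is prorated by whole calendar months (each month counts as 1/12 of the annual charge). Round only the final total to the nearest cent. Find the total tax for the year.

£40,152.75

2010-01-01 to 2010-02-28: 2 months at 1.75% → £3,069,000 × 1.75% × 2/12 = £8,951.2500
2010-03-01 to 2010-03-31: 1 month at 1.7% → £3,069,000 × 1.7% × 1/12 = £4,347.7500
2010-04-01 to 2010-08-31: 5 months at 0.9% → £3,069,000 × 0.9% × 5/12 = £11,508.7500
2010-09-01 to 2010-12-31: 4 months at 1.5% → £3,069,000 × 1.5% × 4/12 = £15,345.0000
Total = £40,152.7500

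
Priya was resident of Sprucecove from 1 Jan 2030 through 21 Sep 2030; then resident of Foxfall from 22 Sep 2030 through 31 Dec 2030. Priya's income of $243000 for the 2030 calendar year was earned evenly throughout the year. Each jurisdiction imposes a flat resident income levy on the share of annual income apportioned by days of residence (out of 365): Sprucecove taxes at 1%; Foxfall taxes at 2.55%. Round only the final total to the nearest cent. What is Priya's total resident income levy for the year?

Sprucecove, 1 Jan – 21 Sep 2030: 264 days → $243000 × 1% × 264/365 = $1757.5890
Foxfall, 22 Sep – 31 Dec 2030: 101 days → $243000 × 2.55% × 101/365 = $1714.6479
Total = $3472.2370

$3472.24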